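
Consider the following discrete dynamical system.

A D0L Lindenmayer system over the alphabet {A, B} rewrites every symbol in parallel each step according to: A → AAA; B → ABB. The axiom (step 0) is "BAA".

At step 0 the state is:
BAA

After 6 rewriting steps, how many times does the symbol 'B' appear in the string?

64

step 0: BAA
step 1: ABBAAAAAA
step 2: AAAABBABBAAAAAAAAAAAAAAAAAA
step 3: AAAAAAAAAAAAABBABBAAAABBABBAAAAAAAAAAAAAAAAAAAAAAAAAAAAAAAAAAAAAAAAAAAAAAAAAAAAAA
step 4: AAAAAAAAAAAAAAAAAAAAAAAAAAAAAAAAAAAAAAAABBABBAAAABBABBAAAA…AAAAAAAAAAAAAAAAAAAAAAAAAAAAAAAAAAAAAAAAAAAAAAAAAAAAAAAAAA  (len 243)
step 5: AAAAAAAAAAAAAAAAAAAAAAAAAAAAAAAAAAAAAAAAAAAAAAAAAAAAAAAAAA…AAAAAAAAAAAAAAAAAAAAAAAAAAAAAAAAAAAAAAAAAAAAAAAAAAAAAAAAAA  (len 729)
step 6: AAAAAAAAAAAAAAAAAAAAAAAAAAAAAAAAAAAAAAAAAAAAAAAAAAAAAAAAAA…AAAAAAAAAAAAAAAAAAAAAAAAAAAAAAAAAAAAAAAAAAAAAAAAAAAAAAAAAA  (len 2187)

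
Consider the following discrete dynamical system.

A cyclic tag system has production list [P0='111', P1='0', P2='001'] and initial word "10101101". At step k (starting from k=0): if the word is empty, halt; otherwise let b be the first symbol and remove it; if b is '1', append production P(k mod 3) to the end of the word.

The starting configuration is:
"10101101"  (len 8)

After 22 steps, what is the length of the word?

11

t=0: "10101101"  (len 8)
t=1: "0101101111"  (len 10)
t=2: "101101111"  (len 9)
t=3: "01101111001"  (len 11)
t=4: "1101111001"  (len 10)
t=5: "1011110010"  (len 10)
t=6: "011110010001"  (len 12)
t=7: "11110010001"  (len 11)
t=8: "11100100010"  (len 11)
t=9: "1100100010001"  (len 13)
t=10: "100100010001111"  (len 15)
t=11: "001000100011110"  (len 15)
t=12: "01000100011110"  (len 14)
t=13: "1000100011110"  (len 13)
t=14: "0001000111100"  (len 13)
t=15: "001000111100"  (len 12)
t=16: "01000111100"  (len 11)
t=17: "1000111100"  (len 10)
t=18: "000111100001"  (len 12)
t=19: "00111100001"  (len 11)
t=20: "0111100001"  (len 10)
t=21: "111100001"  (len 9)
t=22: "11100001111"  (len 11)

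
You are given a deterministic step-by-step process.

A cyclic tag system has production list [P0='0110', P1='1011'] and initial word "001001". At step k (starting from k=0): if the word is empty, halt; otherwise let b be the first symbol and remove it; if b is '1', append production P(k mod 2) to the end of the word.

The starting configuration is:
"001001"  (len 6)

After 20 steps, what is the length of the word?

30

gen 0: "001001"  (len 6)
gen 1: "01001"  (len 5)
gen 2: "1001"  (len 4)
gen 3: "0010110"  (len 7)
gen 4: "010110"  (len 6)
gen 5: "10110"  (len 5)
gen 6: "01101011"  (len 8)
gen 7: "1101011"  (len 7)
gen 8: "1010111011"  (len 10)
gen 9: "0101110110110"  (len 13)
gen 10: "101110110110"  (len 12)
gen 11: "011101101100110"  (len 15)
gen 12: "11101101100110"  (len 14)
gen 13: "11011011001100110"  (len 17)
gen 14: "10110110011001101011"  (len 20)
gen 15: "01101100110011010110110"  (len 23)
gen 16: "1101100110011010110110"  (len 22)
gen 17: "1011001100110101101100110"  (len 25)
gen 18: "0110011001101011011001101011"  (len 28)
gen 19: "110011001101011011001101011"  (len 27)
gen 20: "100110011010110110011010111011"  (len 30)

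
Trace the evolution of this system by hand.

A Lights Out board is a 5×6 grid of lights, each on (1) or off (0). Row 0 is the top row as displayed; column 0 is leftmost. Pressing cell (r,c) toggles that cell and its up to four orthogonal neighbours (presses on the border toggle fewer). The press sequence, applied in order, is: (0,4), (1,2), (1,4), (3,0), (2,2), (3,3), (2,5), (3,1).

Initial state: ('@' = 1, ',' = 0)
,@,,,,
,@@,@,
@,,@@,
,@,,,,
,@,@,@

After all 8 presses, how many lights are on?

[0] ,@,,,,
,@@,@,
@,,@@,
,@,,,,
,@,@,@
[1] ,@,@@@
,@@,,,
@,,@@,
,@,,,,
,@,@,@
[2] ,@@@@@
,,,@,,
@,@@@,
,@,,,,
,@,@,@
[3] ,@@@,@
,,,,@@
@,@@,,
,@,,,,
,@,@,@
[4] ,@@@,@
,,,,@@
,,@@,,
@,,,,,
@@,@,@
[5] ,@@@,@
,,@,@@
,@,,,,
@,@,,,
@@,@,@
[6] ,@@@,@
,,@,@@
,@,@,,
@,,@@,
@@,,,@
[7] ,@@@,@
,,@,@,
,@,@@@
@,,@@@
@@,,,@
[8] ,@@@,@
,,@,@,
,,,@@@
,@@@@@
@,,,,@

16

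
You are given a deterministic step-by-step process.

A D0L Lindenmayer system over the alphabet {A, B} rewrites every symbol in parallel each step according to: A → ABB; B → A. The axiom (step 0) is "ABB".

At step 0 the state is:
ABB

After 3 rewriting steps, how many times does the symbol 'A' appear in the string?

gen 0: ABB
gen 1: ABBAA
gen 2: ABBAAABBABB
gen 3: ABBAAABBABBABBAAABBAA

11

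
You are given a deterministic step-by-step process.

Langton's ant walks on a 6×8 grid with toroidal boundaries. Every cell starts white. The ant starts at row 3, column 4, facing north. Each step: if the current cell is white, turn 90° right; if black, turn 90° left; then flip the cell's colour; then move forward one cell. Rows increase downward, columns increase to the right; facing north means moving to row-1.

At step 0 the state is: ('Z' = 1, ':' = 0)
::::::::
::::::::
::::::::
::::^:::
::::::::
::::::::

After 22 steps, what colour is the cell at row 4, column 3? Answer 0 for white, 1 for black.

step 0: ::::::::
::::::::
::::::::
::::^:::
::::::::
::::::::
step 1: ::::::::
::::::::
::::::::
::::Z>::
::::::::
::::::::
step 2: ::::::::
::::::::
::::::::
::::ZZ::
:::::v::
::::::::
step 3: ::::::::
::::::::
::::::::
::::ZZ::
::::<Z::
::::::::
step 4: ::::::::
::::::::
::::::::
::::^Z::
::::ZZ::
::::::::
step 5: ::::::::
::::::::
::::::::
:::<:Z::
::::ZZ::
::::::::
step 6: ::::::::
::::::::
:::^::::
:::Z:Z::
::::ZZ::
::::::::
step 7: ::::::::
::::::::
:::Z>:::
:::Z:Z::
::::ZZ::
::::::::
step 8: ::::::::
::::::::
:::ZZ:::
:::ZvZ::
::::ZZ::
::::::::
step 9: ::::::::
::::::::
:::ZZ:::
:::<ZZ::
::::ZZ::
::::::::
step 10: ::::::::
::::::::
:::ZZ:::
::::ZZ::
:::vZZ::
::::::::
step 11: ::::::::
::::::::
:::ZZ:::
::::ZZ::
::<ZZZ::
::::::::
step 12: ::::::::
::::::::
:::ZZ:::
::^:ZZ::
::ZZZZ::
::::::::
step 13: ::::::::
::::::::
:::ZZ:::
::Z>ZZ::
::ZZZZ::
::::::::
step 14: ::::::::
::::::::
:::ZZ:::
::ZZZZ::
::ZvZZ::
::::::::
step 15: ::::::::
::::::::
:::ZZ:::
::ZZZZ::
::Z:>Z::
::::::::
step 16: ::::::::
::::::::
:::ZZ:::
::ZZ^Z::
::Z::Z::
::::::::
step 17: ::::::::
::::::::
:::ZZ:::
::Z<:Z::
::Z::Z::
::::::::
step 18: ::::::::
::::::::
:::ZZ:::
::Z::Z::
::Zv:Z::
::::::::
step 19: ::::::::
::::::::
:::ZZ:::
::Z::Z::
::<Z:Z::
::::::::
step 20: ::::::::
::::::::
:::ZZ:::
::Z::Z::
:::Z:Z::
::v:::::
step 21: ::::::::
::::::::
:::ZZ:::
::Z::Z::
:::Z:Z::
:<Z:::::
step 22: ::::::::
::::::::
:::ZZ:::
::Z::Z::
:^:Z:Z::
:ZZ:::::

1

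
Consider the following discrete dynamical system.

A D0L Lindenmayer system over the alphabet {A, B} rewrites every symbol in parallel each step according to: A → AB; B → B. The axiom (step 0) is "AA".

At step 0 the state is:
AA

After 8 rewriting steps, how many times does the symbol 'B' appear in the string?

16

step 0: AA
step 1: ABAB
step 2: ABBABB
step 3: ABBBABBB
step 4: ABBBBABBBB
step 5: ABBBBBABBBBB
step 6: ABBBBBBABBBBBB
step 7: ABBBBBBBABBBBBBB
step 8: ABBBBBBBBABBBBBBBB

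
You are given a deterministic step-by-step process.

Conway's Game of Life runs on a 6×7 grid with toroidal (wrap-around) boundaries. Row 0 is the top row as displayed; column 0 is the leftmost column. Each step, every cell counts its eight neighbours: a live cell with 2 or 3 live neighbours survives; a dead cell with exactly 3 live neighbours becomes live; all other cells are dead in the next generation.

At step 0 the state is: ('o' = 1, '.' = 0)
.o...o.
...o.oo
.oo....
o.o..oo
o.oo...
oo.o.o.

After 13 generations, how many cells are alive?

step 0: .o...o.
...o.oo
.oo....
o.o..oo
o.oo...
oo.o.o.
step 1: .o...o.
oo..ooo
.oooo..
o.....o
...o.o.
o..o...
step 2: .oo..o.
......o
..ooo..
oo...oo
o...o..
..o...o
step 3: ooo..oo
.o..oo.
.oooo..
ooo..oo
.......
o.oo.oo
step 4: .......
.......
.......
o...ooo
...oo..
..oooo.
step 5: ...oo..
.......
.....oo
...oooo
..o....
..o..o.
step 6: ...oo..
....oo.
......o
...oo.o
..o...o
..o.o..
step 7: .......
...ooo.
...o..o
o..o..o
..o.o..
..o.oo.
step 8: .......
...ooo.
o.oo..o
o.ooooo
.oo.o.o
....oo.
step 9: ...o...
..ooooo
o......
.......
.oo....
...ooo.
step 10: ......o
..ooooo
...oooo
.o.....
..ooo..
...oo..
step 11: ..o...o
o.o....
o.....o
.......
..o.o..
..o.oo.
step 12: ..o..oo
o......
oo....o
.......
....oo.
.oo.oo.
step 13: o.ooooo
.....o.
oo....o
o....oo
...ooo.
.oo....

18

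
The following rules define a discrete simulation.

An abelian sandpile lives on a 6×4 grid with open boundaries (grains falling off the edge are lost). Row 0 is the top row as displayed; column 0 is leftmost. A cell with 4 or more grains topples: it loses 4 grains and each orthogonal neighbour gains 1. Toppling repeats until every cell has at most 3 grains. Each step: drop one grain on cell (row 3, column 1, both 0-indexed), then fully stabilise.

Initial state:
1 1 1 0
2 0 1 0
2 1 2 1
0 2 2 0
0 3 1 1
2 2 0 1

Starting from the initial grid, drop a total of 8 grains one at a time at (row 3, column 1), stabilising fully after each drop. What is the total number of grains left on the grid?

34

k=0  1 1 1 0
2 0 1 0
2 1 2 1
0 2 2 0
0 3 1 1
2 2 0 1
k=1  1 1 1 0
2 0 1 0
2 1 2 1
0 3 2 0
0 3 1 1
2 2 0 1
k=2  1 1 1 0
2 0 1 0
2 2 2 1
1 1 3 0
1 0 2 1
2 3 0 1
k=3  1 1 1 0
2 0 1 0
2 2 2 1
1 2 3 0
1 0 2 1
2 3 0 1
k=4  1 1 1 0
2 0 1 0
2 2 2 1
1 3 3 0
1 0 2 1
2 3 0 1
k=5  1 1 1 0
2 0 1 0
2 3 3 1
2 1 0 1
1 1 3 1
2 3 0 1
k=6  1 1 1 0
2 0 1 0
2 3 3 1
2 2 0 1
1 1 3 1
2 3 0 1
k=7  1 1 1 0
2 0 1 0
2 3 3 1
2 3 0 1
1 1 3 1
2 3 0 1
k=8  1 1 1 0
2 1 2 0
3 1 0 2
3 1 2 1
1 2 3 1
2 3 0 1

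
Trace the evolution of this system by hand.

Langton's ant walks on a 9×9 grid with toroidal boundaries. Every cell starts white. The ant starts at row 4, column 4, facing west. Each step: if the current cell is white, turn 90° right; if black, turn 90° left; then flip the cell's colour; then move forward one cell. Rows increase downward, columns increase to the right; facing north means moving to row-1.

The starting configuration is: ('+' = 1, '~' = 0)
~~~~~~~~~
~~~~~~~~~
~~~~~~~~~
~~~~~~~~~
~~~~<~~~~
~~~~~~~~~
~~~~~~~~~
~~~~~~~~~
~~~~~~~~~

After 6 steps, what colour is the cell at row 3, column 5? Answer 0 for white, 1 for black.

0) ~~~~~~~~~
~~~~~~~~~
~~~~~~~~~
~~~~~~~~~
~~~~<~~~~
~~~~~~~~~
~~~~~~~~~
~~~~~~~~~
~~~~~~~~~
1) ~~~~~~~~~
~~~~~~~~~
~~~~~~~~~
~~~~^~~~~
~~~~+~~~~
~~~~~~~~~
~~~~~~~~~
~~~~~~~~~
~~~~~~~~~
2) ~~~~~~~~~
~~~~~~~~~
~~~~~~~~~
~~~~+>~~~
~~~~+~~~~
~~~~~~~~~
~~~~~~~~~
~~~~~~~~~
~~~~~~~~~
3) ~~~~~~~~~
~~~~~~~~~
~~~~~~~~~
~~~~++~~~
~~~~+v~~~
~~~~~~~~~
~~~~~~~~~
~~~~~~~~~
~~~~~~~~~
4) ~~~~~~~~~
~~~~~~~~~
~~~~~~~~~
~~~~++~~~
~~~~<+~~~
~~~~~~~~~
~~~~~~~~~
~~~~~~~~~
~~~~~~~~~
5) ~~~~~~~~~
~~~~~~~~~
~~~~~~~~~
~~~~++~~~
~~~~~+~~~
~~~~v~~~~
~~~~~~~~~
~~~~~~~~~
~~~~~~~~~
6) ~~~~~~~~~
~~~~~~~~~
~~~~~~~~~
~~~~++~~~
~~~~~+~~~
~~~<+~~~~
~~~~~~~~~
~~~~~~~~~
~~~~~~~~~

1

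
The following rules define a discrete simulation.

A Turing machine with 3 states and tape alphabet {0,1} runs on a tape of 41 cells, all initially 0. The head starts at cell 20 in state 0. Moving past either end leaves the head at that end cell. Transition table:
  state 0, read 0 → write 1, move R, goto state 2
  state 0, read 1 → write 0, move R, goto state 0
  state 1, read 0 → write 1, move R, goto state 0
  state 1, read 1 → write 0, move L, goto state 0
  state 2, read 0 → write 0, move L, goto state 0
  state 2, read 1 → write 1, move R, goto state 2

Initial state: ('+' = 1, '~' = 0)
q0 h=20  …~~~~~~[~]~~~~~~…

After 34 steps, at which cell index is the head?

32

[0] q0 h=20  …~~~~~~[~]~~~~~~…
[1] q2 h=21  …~~~~~+[~]~~~~~~…
[2] q0 h=20  …~~~~~~[+]~~~~~~…
[3] q0 h=21  …~~~~~~[~]~~~~~~…
[4] q2 h=22  …~~~~~+[~]~~~~~~…
[5] q0 h=21  …~~~~~~[+]~~~~~~…
[6] q0 h=22  …~~~~~~[~]~~~~~~…
[7] q2 h=23  …~~~~~+[~]~~~~~~…
[8] q0 h=22  …~~~~~~[+]~~~~~~…
[9] q0 h=23  …~~~~~~[~]~~~~~~…
[10] q2 h=24  …~~~~~+[~]~~~~~~…
[11] q0 h=23  …~~~~~~[+]~~~~~~…
[12] q0 h=24  …~~~~~~[~]~~~~~~…
[13] q2 h=25  …~~~~~+[~]~~~~~~…
[14] q0 h=24  …~~~~~~[+]~~~~~~…
[15] q0 h=25  …~~~~~~[~]~~~~~~…
[16] q2 h=26  …~~~~~+[~]~~~~~~…
[17] q0 h=25  …~~~~~~[+]~~~~~~…
[18] q0 h=26  …~~~~~~[~]~~~~~~…
[19] q2 h=27  …~~~~~+[~]~~~~~~…
[20] q0 h=26  …~~~~~~[+]~~~~~~…
[21] q0 h=27  …~~~~~~[~]~~~~~~…
[22] q2 h=28  …~~~~~+[~]~~~~~~…
[23] q0 h=27  …~~~~~~[+]~~~~~~…
[24] q0 h=28  …~~~~~~[~]~~~~~~…
[25] q2 h=29  …~~~~~+[~]~~~~~~…
[26] q0 h=28  …~~~~~~[+]~~~~~~…
[27] q0 h=29  …~~~~~~[~]~~~~~~…
[28] q2 h=30  …~~~~~+[~]~~~~~~…
[29] q0 h=29  …~~~~~~[+]~~~~~~…
[30] q0 h=30  …~~~~~~[~]~~~~~~…
[31] q2 h=31  …~~~~~+[~]~~~~~~…
[32] q0 h=30  …~~~~~~[+]~~~~~~…
[33] q0 h=31  …~~~~~~[~]~~~~~~…
[34] q2 h=32  …~~~~~+[~]~~~~~~…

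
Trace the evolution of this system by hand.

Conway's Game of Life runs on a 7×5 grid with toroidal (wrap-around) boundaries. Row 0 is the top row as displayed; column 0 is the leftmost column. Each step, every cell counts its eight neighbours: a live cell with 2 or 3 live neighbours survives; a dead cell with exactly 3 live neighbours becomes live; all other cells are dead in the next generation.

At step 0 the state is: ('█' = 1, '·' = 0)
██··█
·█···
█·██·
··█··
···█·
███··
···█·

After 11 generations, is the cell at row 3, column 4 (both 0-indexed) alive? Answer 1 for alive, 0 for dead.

1

k=0  ██··█
·█···
█·██·
··█··
···█·
███··
···█·
k=1  ███·█
···█·
··██·
·██·█
···█·
·████
···█·
k=2  ███·█
█····
·█··█
·█··█
·····
····█
·····
k=3  ██··█
··██·
·█··█
·····
█····
·····
·█·██
k=4  ·█···
··██·
··██·
█····
·····
█···█
·████
k=5  ██··█
·█·█·
·████
·····
█···█
███·█
·████
k=6  ·····
·····
██·██
·██··
···██
·····
·····
k=7  ·····
█···█
██·██
·█···
··██·
·····
·····
k=8  ·····
·█·█·
·███·
·█···
··█··
·····
·····
k=9  ·····
·█·█·
██·█·
·█·█·
·····
·····
·····
k=10  ·····
██··█
██·█·
██··█
·····
·····
·····
k=11  █····
·██·█
···█·
·██·█
█····
·····
·····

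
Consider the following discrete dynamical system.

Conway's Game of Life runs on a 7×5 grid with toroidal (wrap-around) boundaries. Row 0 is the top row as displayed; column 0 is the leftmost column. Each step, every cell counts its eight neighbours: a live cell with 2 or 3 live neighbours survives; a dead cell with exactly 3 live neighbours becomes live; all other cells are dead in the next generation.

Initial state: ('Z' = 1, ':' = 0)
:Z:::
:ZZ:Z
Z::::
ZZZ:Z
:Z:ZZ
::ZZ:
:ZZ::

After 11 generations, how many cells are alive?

[0] :Z:::
:ZZ:Z
Z::::
ZZZ:Z
:Z:ZZ
::ZZ:
:ZZ::
[1] :::Z:
:ZZ::
:::::
::Z::
:::::
Z:::Z
:Z:Z:
[2] :Z:Z:
::Z::
:ZZ::
:::::
:::::
Z:::Z
Z:ZZ:
[3] :Z:ZZ
:::Z:
:ZZ::
:::::
:::::
ZZ:ZZ
Z:ZZ:
[4] ZZ:::
ZZ:ZZ
::Z::
:::::
Z:::Z
ZZ:Z:
:::::
[5] :ZZ::
:::ZZ
ZZZZZ
:::::
ZZ::Z
ZZ:::
::Z:Z
[6] ZZZ:Z
:::::
ZZZ::
:::::
:Z::Z
::ZZ:
::ZZ:
[7] ZZZ:Z
:::ZZ
:Z:::
::Z::
::ZZ:
:Z::Z
Z::::
[8] :ZZ::
:::ZZ
::ZZ:
:ZZZ:
:ZZZ:
ZZZZZ
::ZZ:
[9] :Z::Z
:Z::Z
:Z:::
::::Z
:::::
Z::::
:::::
[10] :::::
:ZZ::
:::::
:::::
:::::
:::::
Z::::
[11] :Z:::
:::::
:::::
:::::
:::::
:::::
:::::

1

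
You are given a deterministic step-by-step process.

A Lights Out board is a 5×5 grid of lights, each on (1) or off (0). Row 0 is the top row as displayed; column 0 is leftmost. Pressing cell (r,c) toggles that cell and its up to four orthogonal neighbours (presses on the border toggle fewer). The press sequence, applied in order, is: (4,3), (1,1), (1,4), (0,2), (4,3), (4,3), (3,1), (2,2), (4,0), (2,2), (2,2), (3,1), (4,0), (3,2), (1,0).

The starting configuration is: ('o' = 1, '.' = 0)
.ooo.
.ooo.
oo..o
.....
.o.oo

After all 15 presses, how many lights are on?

0) .ooo.
.ooo.
oo..o
.....
.o.oo
1) .ooo.
.ooo.
oo..o
...o.
.oo..
2) ..oo.
o..o.
o...o
...o.
.oo..
3) ..ooo
o...o
o....
...o.
.oo..
4) .o..o
o.o.o
o....
...o.
.oo..
5) .o..o
o.o.o
o....
.....
.o.oo
6) .o..o
o.o.o
o....
...o.
.oo..
7) .o..o
o.o.o
oo...
oooo.
..o..
8) .o..o
o...o
o.oo.
oo.o.
..o..
9) .o..o
o...o
o.oo.
.o.o.
ooo..
10) .o..o
o.o.o
oo...
.ooo.
ooo..
11) .o..o
o...o
o.oo.
.o.o.
ooo..
12) .o..o
o...o
oooo.
o.oo.
o.o..
13) .o..o
o...o
oooo.
..oo.
.oo..
14) .o..o
o...o
oo.o.
.o...
.o...
15) oo..o
.o..o
.o.o.
.o...
.o...

9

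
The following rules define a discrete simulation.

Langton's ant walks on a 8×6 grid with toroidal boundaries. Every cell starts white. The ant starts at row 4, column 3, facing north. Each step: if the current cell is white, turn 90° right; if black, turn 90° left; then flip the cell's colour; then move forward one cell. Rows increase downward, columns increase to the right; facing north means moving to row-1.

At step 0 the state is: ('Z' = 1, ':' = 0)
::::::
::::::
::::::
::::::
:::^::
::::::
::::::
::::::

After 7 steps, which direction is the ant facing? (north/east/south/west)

0) ::::::
::::::
::::::
::::::
:::^::
::::::
::::::
::::::
1) ::::::
::::::
::::::
::::::
:::Z>:
::::::
::::::
::::::
2) ::::::
::::::
::::::
::::::
:::ZZ:
::::v:
::::::
::::::
3) ::::::
::::::
::::::
::::::
:::ZZ:
:::<Z:
::::::
::::::
4) ::::::
::::::
::::::
::::::
:::^Z:
:::ZZ:
::::::
::::::
5) ::::::
::::::
::::::
::::::
::<:Z:
:::ZZ:
::::::
::::::
6) ::::::
::::::
::::::
::^:::
::Z:Z:
:::ZZ:
::::::
::::::
7) ::::::
::::::
::::::
::Z>::
::Z:Z:
:::ZZ:
::::::
::::::

east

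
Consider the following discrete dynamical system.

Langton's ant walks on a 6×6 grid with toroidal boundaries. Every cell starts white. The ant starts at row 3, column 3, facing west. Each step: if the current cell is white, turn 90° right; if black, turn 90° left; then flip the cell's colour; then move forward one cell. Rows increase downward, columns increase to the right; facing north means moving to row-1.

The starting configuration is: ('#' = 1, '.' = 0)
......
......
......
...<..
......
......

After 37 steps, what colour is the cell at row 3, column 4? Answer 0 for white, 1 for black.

0

0) ......
......
......
...<..
......
......
1) ......
......
...^..
...#..
......
......
2) ......
......
...#>.
...#..
......
......
3) ......
......
...##.
...#v.
......
......
4) ......
......
...##.
...<#.
......
......
5) ......
......
...##.
....#.
...v..
......
6) ......
......
...##.
....#.
..<#..
......
7) ......
......
...##.
..^.#.
..##..
......
8) ......
......
...##.
..#>#.
..##..
......
9) ......
......
...##.
..###.
..#v..
......
10) ......
......
...##.
..###.
..#.>.
......
11) ......
......
...##.
..###.
..#.#.
....v.
12) ......
......
...##.
..###.
..#.#.
...<#.
13) ......
......
...##.
..###.
..#^#.
...##.
14) ......
......
...##.
..###.
..##>.
...##.
15) ......
......
...##.
..##^.
..##..
...##.
16) ......
......
...##.
..#<..
..##..
...##.
17) ......
......
...##.
..#...
..#v..
...##.
18) ......
......
...##.
..#...
..#.>.
...##.
19) ......
......
...##.
..#...
..#.#.
...#v.
20) ......
......
...##.
..#...
..#.#.
...#.>
21) .....v
......
...##.
..#...
..#.#.
...#.#
22) ....<#
......
...##.
..#...
..#.#.
...#.#
23) ....##
......
...##.
..#...
..#.#.
...#^#
24) ....##
......
...##.
..#...
..#.#.
...##>
25) ....##
......
...##.
..#...
..#.#^
...##.
26) ....##
......
...##.
..#...
>.#.##
...##.
27) ....##
......
...##.
..#...
#.#.##
v..##.
28) ....##
......
...##.
..#...
#.#.##
#..##<
29) ....##
......
...##.
..#...
#.#.#^
#..###
30) ....##
......
...##.
..#...
#.#.<.
#..###
31) ....##
......
...##.
..#...
#.#...
#..#v#
32) ....##
......
...##.
..#...
#.#...
#..#.>
33) ....##
......
...##.
..#...
#.#..^
#..#..
34) ....##
......
...##.
..#...
>.#..#
#..#..
35) ....##
......
...##.
^.#...
..#..#
#..#..
36) ....##
......
...##.
#>#...
..#..#
#..#..
37) ....##
......
...##.
###...
.v#..#
#..#..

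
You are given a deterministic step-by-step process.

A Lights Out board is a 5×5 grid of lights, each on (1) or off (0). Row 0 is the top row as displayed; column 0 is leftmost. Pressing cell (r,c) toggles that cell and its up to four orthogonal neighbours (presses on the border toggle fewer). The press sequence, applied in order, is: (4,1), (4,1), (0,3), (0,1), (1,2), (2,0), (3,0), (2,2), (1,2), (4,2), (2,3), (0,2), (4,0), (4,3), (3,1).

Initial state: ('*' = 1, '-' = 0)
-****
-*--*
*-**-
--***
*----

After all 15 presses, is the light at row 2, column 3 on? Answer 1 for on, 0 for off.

step 0: -****
-*--*
*-**-
--***
*----
step 1: -****
-*--*
*-**-
-****
-**--
step 2: -****
-*--*
*-**-
--***
*----
step 3: -*---
-*-**
*-**-
--***
*----
step 4: *-*--
---**
*-**-
--***
*----
step 5: *----
-**-*
*--*-
--***
*----
step 6: *----
***-*
-*-*-
*-***
*----
step 7: *----
***-*
**-*-
-****
-----
step 8: *----
**--*
*-*--
-*-**
-----
step 9: *-*--
*-***
*----
-*-**
-----
step 10: *-*--
*-***
*----
-****
-***-
step 11: *-*--
*-*-*
*-***
-**-*
-***-
step 12: **-*-
*---*
*-***
-**-*
-***-
step 13: **-*-
*---*
*-***
***-*
*-**-
step 14: **-*-
*---*
*-***
*****
*---*
step 15: **-*-
*---*
*****
---**
**--*

1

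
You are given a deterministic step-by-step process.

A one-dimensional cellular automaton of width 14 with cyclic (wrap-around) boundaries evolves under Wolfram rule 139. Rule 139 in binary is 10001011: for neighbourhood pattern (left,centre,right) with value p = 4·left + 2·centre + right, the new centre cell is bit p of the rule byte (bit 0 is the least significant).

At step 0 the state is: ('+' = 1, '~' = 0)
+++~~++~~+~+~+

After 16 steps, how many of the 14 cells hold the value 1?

8

0) +++~~++~~+~+~+
1) ++~~++~~+~~~~+
2) +~~++~~+~~++++
3) ~~++~~+~~+++++
4) ~++~~+~~+++++~
5) ++~~+~~+++++~~
6) +~~+~~+++++~~+
7) ~~+~~+++++~~++
8) ~+~~+++++~~++~
9) +~~+++++~~++~~
10) ~~+++++~~++~~+
11) ~+++++~~++~~+~
12) +++++~~++~~+~~
13) ++++~~++~~+~~+
14) +++~~++~~+~~++
15) ++~~++~~+~~+++
16) +~~++~~+~~++++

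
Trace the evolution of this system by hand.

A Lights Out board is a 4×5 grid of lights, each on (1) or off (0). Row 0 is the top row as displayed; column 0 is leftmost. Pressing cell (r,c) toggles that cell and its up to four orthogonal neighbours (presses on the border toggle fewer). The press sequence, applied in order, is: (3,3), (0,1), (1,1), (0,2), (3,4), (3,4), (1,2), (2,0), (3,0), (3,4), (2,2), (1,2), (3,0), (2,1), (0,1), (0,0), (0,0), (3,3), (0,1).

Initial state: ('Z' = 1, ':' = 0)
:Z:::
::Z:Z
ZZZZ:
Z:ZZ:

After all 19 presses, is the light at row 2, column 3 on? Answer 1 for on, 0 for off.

0

0) :Z:::
::Z:Z
ZZZZ:
Z:ZZ:
1) :Z:::
::Z:Z
ZZZ::
Z:::Z
2) Z:Z::
:ZZ:Z
ZZZ::
Z:::Z
3) ZZZ::
Z:::Z
Z:Z::
Z:::Z
4) Z::Z:
Z:Z:Z
Z:Z::
Z:::Z
5) Z::Z:
Z:Z:Z
Z:Z:Z
Z::Z:
6) Z::Z:
Z:Z:Z
Z:Z::
Z:::Z
7) Z:ZZ:
ZZ:ZZ
Z::::
Z:::Z
8) Z:ZZ:
:Z:ZZ
:Z:::
::::Z
9) Z:ZZ:
:Z:ZZ
ZZ:::
ZZ::Z
10) Z:ZZ:
:Z:ZZ
ZZ::Z
ZZ:Z:
11) Z:ZZ:
:ZZZZ
Z:ZZZ
ZZZZ:
12) Z::Z:
::::Z
Z::ZZ
ZZZZ:
13) Z::Z:
::::Z
:::ZZ
::ZZ:
14) Z::Z:
:Z::Z
ZZZZZ
:ZZZ:
15) :ZZZ:
::::Z
ZZZZZ
:ZZZ:
16) Z:ZZ:
Z:::Z
ZZZZZ
:ZZZ:
17) :ZZZ:
::::Z
ZZZZZ
:ZZZ:
18) :ZZZ:
::::Z
ZZZ:Z
:Z::Z
19) Z::Z:
:Z::Z
ZZZ:Z
:Z::Z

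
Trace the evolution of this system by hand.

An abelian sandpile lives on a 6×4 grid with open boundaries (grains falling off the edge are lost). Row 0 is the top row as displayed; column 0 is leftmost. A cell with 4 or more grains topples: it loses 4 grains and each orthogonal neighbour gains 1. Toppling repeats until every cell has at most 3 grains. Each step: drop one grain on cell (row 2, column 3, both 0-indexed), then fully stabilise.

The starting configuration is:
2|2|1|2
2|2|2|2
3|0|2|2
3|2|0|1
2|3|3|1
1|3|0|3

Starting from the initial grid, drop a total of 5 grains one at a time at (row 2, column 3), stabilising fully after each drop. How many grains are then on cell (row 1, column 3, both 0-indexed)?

3

k=0  2|2|1|2
2|2|2|2
3|0|2|2
3|2|0|1
2|3|3|1
1|3|0|3
k=1  2|2|1|2
2|2|2|2
3|0|2|3
3|2|0|1
2|3|3|1
1|3|0|3
k=2  2|2|1|2
2|2|2|3
3|0|3|0
3|2|0|2
2|3|3|1
1|3|0|3
k=3  2|2|1|2
2|2|2|3
3|0|3|1
3|2|0|2
2|3|3|1
1|3|0|3
k=4  2|2|1|2
2|2|2|3
3|0|3|2
3|2|0|2
2|3|3|1
1|3|0|3
k=5  2|2|1|2
2|2|2|3
3|0|3|3
3|2|0|2
2|3|3|1
1|3|0|3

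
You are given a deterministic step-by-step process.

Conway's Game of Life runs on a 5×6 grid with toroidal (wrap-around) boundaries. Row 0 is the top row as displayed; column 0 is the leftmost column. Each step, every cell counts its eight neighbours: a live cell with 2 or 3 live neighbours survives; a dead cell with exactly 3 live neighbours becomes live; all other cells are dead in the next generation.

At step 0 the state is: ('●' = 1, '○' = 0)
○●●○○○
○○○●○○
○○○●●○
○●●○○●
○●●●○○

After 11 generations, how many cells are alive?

2

step 0: ○●●○○○
○○○●○○
○○○●●○
○●●○○●
○●●●○○
step 1: ○●○○○○
○○○●●○
○○○●●○
●●○○○○
○○○●○○
step 2: ○○●●●○
○○●●●○
○○●●●●
○○●●●○
●●●○○○
step 3: ○○○○●●
○●○○○○
○●○○○●
●○○○○○
○○○○○●
step 4: ●○○○●●
○○○○●●
○●○○○○
●○○○○●
●○○○●●
step 5: ○○○●○○
○○○○●○
○○○○●○
○●○○●○
○●○○○○
step 6: ○○○○○○
○○○●●○
○○○●●●
○○○○○○
○○●○○○
step 7: ○○○●○○
○○○●○●
○○○●○●
○○○●●○
○○○○○○
step 8: ○○○○●○
○○●●○○
○○●●○●
○○○●●○
○○○●●○
step 9: ○○●○●○
○○●○○○
○○○○○○
○○○○○●
○○○○○●
step 10: ○○○●○○
○○○●○○
○○○○○○
○○○○○○
○○○○●●
step 11: ○○○●○○
○○○○○○
○○○○○○
○○○○○○
○○○○●○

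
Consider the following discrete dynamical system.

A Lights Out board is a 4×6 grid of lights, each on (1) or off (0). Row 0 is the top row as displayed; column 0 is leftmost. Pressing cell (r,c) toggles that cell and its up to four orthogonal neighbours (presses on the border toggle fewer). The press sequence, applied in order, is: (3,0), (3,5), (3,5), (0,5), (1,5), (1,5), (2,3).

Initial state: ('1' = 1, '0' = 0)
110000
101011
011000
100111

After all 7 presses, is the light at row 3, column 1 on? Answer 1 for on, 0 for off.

1

step 0: 110000
101011
011000
100111
step 1: 110000
101011
111000
010111
step 2: 110000
101011
111001
010100
step 3: 110000
101011
111000
010111
step 4: 110011
101010
111000
010111
step 5: 110010
101001
111001
010111
step 6: 110011
101010
111000
010111
step 7: 110011
101110
110110
010011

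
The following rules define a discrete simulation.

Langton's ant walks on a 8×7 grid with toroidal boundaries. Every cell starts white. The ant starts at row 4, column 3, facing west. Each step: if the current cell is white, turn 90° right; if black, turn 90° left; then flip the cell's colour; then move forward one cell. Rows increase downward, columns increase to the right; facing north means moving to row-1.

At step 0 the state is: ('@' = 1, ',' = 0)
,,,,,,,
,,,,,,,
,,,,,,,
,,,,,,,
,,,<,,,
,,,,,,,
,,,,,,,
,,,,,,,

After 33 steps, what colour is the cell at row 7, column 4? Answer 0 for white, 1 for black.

1

t=0: ,,,,,,,
,,,,,,,
,,,,,,,
,,,,,,,
,,,<,,,
,,,,,,,
,,,,,,,
,,,,,,,
t=1: ,,,,,,,
,,,,,,,
,,,,,,,
,,,^,,,
,,,@,,,
,,,,,,,
,,,,,,,
,,,,,,,
t=2: ,,,,,,,
,,,,,,,
,,,,,,,
,,,@>,,
,,,@,,,
,,,,,,,
,,,,,,,
,,,,,,,
t=3: ,,,,,,,
,,,,,,,
,,,,,,,
,,,@@,,
,,,@v,,
,,,,,,,
,,,,,,,
,,,,,,,
t=4: ,,,,,,,
,,,,,,,
,,,,,,,
,,,@@,,
,,,<@,,
,,,,,,,
,,,,,,,
,,,,,,,
t=5: ,,,,,,,
,,,,,,,
,,,,,,,
,,,@@,,
,,,,@,,
,,,v,,,
,,,,,,,
,,,,,,,
t=6: ,,,,,,,
,,,,,,,
,,,,,,,
,,,@@,,
,,,,@,,
,,<@,,,
,,,,,,,
,,,,,,,
t=7: ,,,,,,,
,,,,,,,
,,,,,,,
,,,@@,,
,,^,@,,
,,@@,,,
,,,,,,,
,,,,,,,
t=8: ,,,,,,,
,,,,,,,
,,,,,,,
,,,@@,,
,,@>@,,
,,@@,,,
,,,,,,,
,,,,,,,
t=9: ,,,,,,,
,,,,,,,
,,,,,,,
,,,@@,,
,,@@@,,
,,@v,,,
,,,,,,,
,,,,,,,
t=10: ,,,,,,,
,,,,,,,
,,,,,,,
,,,@@,,
,,@@@,,
,,@,>,,
,,,,,,,
,,,,,,,
t=11: ,,,,,,,
,,,,,,,
,,,,,,,
,,,@@,,
,,@@@,,
,,@,@,,
,,,,v,,
,,,,,,,
t=12: ,,,,,,,
,,,,,,,
,,,,,,,
,,,@@,,
,,@@@,,
,,@,@,,
,,,<@,,
,,,,,,,
t=13: ,,,,,,,
,,,,,,,
,,,,,,,
,,,@@,,
,,@@@,,
,,@^@,,
,,,@@,,
,,,,,,,
t=14: ,,,,,,,
,,,,,,,
,,,,,,,
,,,@@,,
,,@@@,,
,,@@>,,
,,,@@,,
,,,,,,,
t=15: ,,,,,,,
,,,,,,,
,,,,,,,
,,,@@,,
,,@@^,,
,,@@,,,
,,,@@,,
,,,,,,,
t=16: ,,,,,,,
,,,,,,,
,,,,,,,
,,,@@,,
,,@<,,,
,,@@,,,
,,,@@,,
,,,,,,,
t=17: ,,,,,,,
,,,,,,,
,,,,,,,
,,,@@,,
,,@,,,,
,,@v,,,
,,,@@,,
,,,,,,,
t=18: ,,,,,,,
,,,,,,,
,,,,,,,
,,,@@,,
,,@,,,,
,,@,>,,
,,,@@,,
,,,,,,,
t=19: ,,,,,,,
,,,,,,,
,,,,,,,
,,,@@,,
,,@,,,,
,,@,@,,
,,,@v,,
,,,,,,,
t=20: ,,,,,,,
,,,,,,,
,,,,,,,
,,,@@,,
,,@,,,,
,,@,@,,
,,,@,>,
,,,,,,,
t=21: ,,,,,,,
,,,,,,,
,,,,,,,
,,,@@,,
,,@,,,,
,,@,@,,
,,,@,@,
,,,,,v,
t=22: ,,,,,,,
,,,,,,,
,,,,,,,
,,,@@,,
,,@,,,,
,,@,@,,
,,,@,@,
,,,,<@,
t=23: ,,,,,,,
,,,,,,,
,,,,,,,
,,,@@,,
,,@,,,,
,,@,@,,
,,,@^@,
,,,,@@,
t=24: ,,,,,,,
,,,,,,,
,,,,,,,
,,,@@,,
,,@,,,,
,,@,@,,
,,,@@>,
,,,,@@,
t=25: ,,,,,,,
,,,,,,,
,,,,,,,
,,,@@,,
,,@,,,,
,,@,@^,
,,,@@,,
,,,,@@,
t=26: ,,,,,,,
,,,,,,,
,,,,,,,
,,,@@,,
,,@,,,,
,,@,@@>
,,,@@,,
,,,,@@,
t=27: ,,,,,,,
,,,,,,,
,,,,,,,
,,,@@,,
,,@,,,,
,,@,@@@
,,,@@,v
,,,,@@,
t=28: ,,,,,,,
,,,,,,,
,,,,,,,
,,,@@,,
,,@,,,,
,,@,@@@
,,,@@<@
,,,,@@,
t=29: ,,,,,,,
,,,,,,,
,,,,,,,
,,,@@,,
,,@,,,,
,,@,@^@
,,,@@@@
,,,,@@,
t=30: ,,,,,,,
,,,,,,,
,,,,,,,
,,,@@,,
,,@,,,,
,,@,<,@
,,,@@@@
,,,,@@,
t=31: ,,,,,,,
,,,,,,,
,,,,,,,
,,,@@,,
,,@,,,,
,,@,,,@
,,,@v@@
,,,,@@,
t=32: ,,,,,,,
,,,,,,,
,,,,,,,
,,,@@,,
,,@,,,,
,,@,,,@
,,,@,>@
,,,,@@,
t=33: ,,,,,,,
,,,,,,,
,,,,,,,
,,,@@,,
,,@,,,,
,,@,,^@
,,,@,,@
,,,,@@,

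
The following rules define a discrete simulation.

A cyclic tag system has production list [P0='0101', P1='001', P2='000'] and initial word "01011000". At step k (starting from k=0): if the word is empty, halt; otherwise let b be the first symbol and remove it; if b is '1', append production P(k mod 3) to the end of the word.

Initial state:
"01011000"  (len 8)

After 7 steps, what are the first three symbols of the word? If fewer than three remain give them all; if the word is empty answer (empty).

000

0) "01011000"  (len 8)
1) "1011000"  (len 7)
2) "011000001"  (len 9)
3) "11000001"  (len 8)
4) "10000010101"  (len 11)
5) "0000010101001"  (len 13)
6) "000010101001"  (len 12)
7) "00010101001"  (len 11)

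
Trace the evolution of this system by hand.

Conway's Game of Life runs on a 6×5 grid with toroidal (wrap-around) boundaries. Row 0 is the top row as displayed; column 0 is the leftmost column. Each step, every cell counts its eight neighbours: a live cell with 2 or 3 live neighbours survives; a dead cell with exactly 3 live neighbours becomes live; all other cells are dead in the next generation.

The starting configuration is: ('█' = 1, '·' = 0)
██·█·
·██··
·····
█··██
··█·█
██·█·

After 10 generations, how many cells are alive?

0) ██·█·
·██··
·····
█··██
··█·█
██·█·
1) ···█·
███··
█████
█··██
··█··
···█·
2) ·█·██
·····
·····
·····
··█··
··██·
3) ···██
·····
·····
·····
··██·
·█··█
4) █··██
·····
·····
·····
··██·
█···█
5) █··█·
····█
·····
·····
···██
███··
6) █·██·
····█
·····
·····
█████
███··
7) █·██·
···██
·····
█████
···██
·····
8) ··██·
··███
·█···
███··
·█···
··█··
9) ·█··█
·█··█
····█
█·█··
█····
·███·
10) ·█··█
···██
·█·██
██··█
█··██
·████

17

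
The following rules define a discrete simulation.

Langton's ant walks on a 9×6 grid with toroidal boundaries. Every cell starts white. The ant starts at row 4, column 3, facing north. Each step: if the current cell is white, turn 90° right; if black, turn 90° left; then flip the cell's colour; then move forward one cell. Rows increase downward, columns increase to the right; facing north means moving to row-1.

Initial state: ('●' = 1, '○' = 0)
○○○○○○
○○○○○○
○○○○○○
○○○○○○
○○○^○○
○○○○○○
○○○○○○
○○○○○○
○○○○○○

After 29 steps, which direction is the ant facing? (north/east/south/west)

gen 0: ○○○○○○
○○○○○○
○○○○○○
○○○○○○
○○○^○○
○○○○○○
○○○○○○
○○○○○○
○○○○○○
gen 1: ○○○○○○
○○○○○○
○○○○○○
○○○○○○
○○○●>○
○○○○○○
○○○○○○
○○○○○○
○○○○○○
gen 2: ○○○○○○
○○○○○○
○○○○○○
○○○○○○
○○○●●○
○○○○v○
○○○○○○
○○○○○○
○○○○○○
gen 3: ○○○○○○
○○○○○○
○○○○○○
○○○○○○
○○○●●○
○○○<●○
○○○○○○
○○○○○○
○○○○○○
gen 4: ○○○○○○
○○○○○○
○○○○○○
○○○○○○
○○○^●○
○○○●●○
○○○○○○
○○○○○○
○○○○○○
gen 5: ○○○○○○
○○○○○○
○○○○○○
○○○○○○
○○<○●○
○○○●●○
○○○○○○
○○○○○○
○○○○○○
gen 6: ○○○○○○
○○○○○○
○○○○○○
○○^○○○
○○●○●○
○○○●●○
○○○○○○
○○○○○○
○○○○○○
gen 7: ○○○○○○
○○○○○○
○○○○○○
○○●>○○
○○●○●○
○○○●●○
○○○○○○
○○○○○○
○○○○○○
gen 8: ○○○○○○
○○○○○○
○○○○○○
○○●●○○
○○●v●○
○○○●●○
○○○○○○
○○○○○○
○○○○○○
gen 9: ○○○○○○
○○○○○○
○○○○○○
○○●●○○
○○<●●○
○○○●●○
○○○○○○
○○○○○○
○○○○○○
gen 10: ○○○○○○
○○○○○○
○○○○○○
○○●●○○
○○○●●○
○○v●●○
○○○○○○
○○○○○○
○○○○○○
gen 11: ○○○○○○
○○○○○○
○○○○○○
○○●●○○
○○○●●○
○<●●●○
○○○○○○
○○○○○○
○○○○○○
gen 12: ○○○○○○
○○○○○○
○○○○○○
○○●●○○
○^○●●○
○●●●●○
○○○○○○
○○○○○○
○○○○○○
gen 13: ○○○○○○
○○○○○○
○○○○○○
○○●●○○
○●>●●○
○●●●●○
○○○○○○
○○○○○○
○○○○○○
gen 14: ○○○○○○
○○○○○○
○○○○○○
○○●●○○
○●●●●○
○●v●●○
○○○○○○
○○○○○○
○○○○○○
gen 15: ○○○○○○
○○○○○○
○○○○○○
○○●●○○
○●●●●○
○●○>●○
○○○○○○
○○○○○○
○○○○○○
gen 16: ○○○○○○
○○○○○○
○○○○○○
○○●●○○
○●●^●○
○●○○●○
○○○○○○
○○○○○○
○○○○○○
gen 17: ○○○○○○
○○○○○○
○○○○○○
○○●●○○
○●<○●○
○●○○●○
○○○○○○
○○○○○○
○○○○○○
gen 18: ○○○○○○
○○○○○○
○○○○○○
○○●●○○
○●○○●○
○●v○●○
○○○○○○
○○○○○○
○○○○○○
gen 19: ○○○○○○
○○○○○○
○○○○○○
○○●●○○
○●○○●○
○<●○●○
○○○○○○
○○○○○○
○○○○○○
gen 20: ○○○○○○
○○○○○○
○○○○○○
○○●●○○
○●○○●○
○○●○●○
○v○○○○
○○○○○○
○○○○○○
gen 21: ○○○○○○
○○○○○○
○○○○○○
○○●●○○
○●○○●○
○○●○●○
<●○○○○
○○○○○○
○○○○○○
gen 22: ○○○○○○
○○○○○○
○○○○○○
○○●●○○
○●○○●○
^○●○●○
●●○○○○
○○○○○○
○○○○○○
gen 23: ○○○○○○
○○○○○○
○○○○○○
○○●●○○
○●○○●○
●>●○●○
●●○○○○
○○○○○○
○○○○○○
gen 24: ○○○○○○
○○○○○○
○○○○○○
○○●●○○
○●○○●○
●●●○●○
●v○○○○
○○○○○○
○○○○○○
gen 25: ○○○○○○
○○○○○○
○○○○○○
○○●●○○
○●○○●○
●●●○●○
●○>○○○
○○○○○○
○○○○○○
gen 26: ○○○○○○
○○○○○○
○○○○○○
○○●●○○
○●○○●○
●●●○●○
●○●○○○
○○v○○○
○○○○○○
gen 27: ○○○○○○
○○○○○○
○○○○○○
○○●●○○
○●○○●○
●●●○●○
●○●○○○
○<●○○○
○○○○○○
gen 28: ○○○○○○
○○○○○○
○○○○○○
○○●●○○
○●○○●○
●●●○●○
●^●○○○
○●●○○○
○○○○○○
gen 29: ○○○○○○
○○○○○○
○○○○○○
○○●●○○
○●○○●○
●●●○●○
●●>○○○
○●●○○○
○○○○○○

east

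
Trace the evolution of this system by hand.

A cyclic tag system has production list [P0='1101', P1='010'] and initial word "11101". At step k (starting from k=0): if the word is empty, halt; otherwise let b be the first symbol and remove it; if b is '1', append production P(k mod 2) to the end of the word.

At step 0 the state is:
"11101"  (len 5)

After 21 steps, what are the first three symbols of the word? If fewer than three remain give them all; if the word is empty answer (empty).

step 0: "11101"  (len 5)
step 1: "11011101"  (len 8)
step 2: "1011101010"  (len 10)
step 3: "0111010101101"  (len 13)
step 4: "111010101101"  (len 12)
step 5: "110101011011101"  (len 15)
step 6: "10101011011101010"  (len 17)
step 7: "01010110111010101101"  (len 20)
step 8: "1010110111010101101"  (len 19)
step 9: "0101101110101011011101"  (len 22)
step 10: "101101110101011011101"  (len 21)
step 11: "011011101010110111011101"  (len 24)
step 12: "11011101010110111011101"  (len 23)
step 13: "10111010101101110111011101"  (len 26)
step 14: "0111010101101110111011101010"  (len 28)
step 15: "111010101101110111011101010"  (len 27)
step 16: "11010101101110111011101010010"  (len 29)
step 17: "10101011011101110111010100101101"  (len 32)
step 18: "0101011011101110111010100101101010"  (len 34)
step 19: "101011011101110111010100101101010"  (len 33)
step 20: "01011011101110111010100101101010010"  (len 35)
step 21: "1011011101110111010100101101010010"  (len 34)

101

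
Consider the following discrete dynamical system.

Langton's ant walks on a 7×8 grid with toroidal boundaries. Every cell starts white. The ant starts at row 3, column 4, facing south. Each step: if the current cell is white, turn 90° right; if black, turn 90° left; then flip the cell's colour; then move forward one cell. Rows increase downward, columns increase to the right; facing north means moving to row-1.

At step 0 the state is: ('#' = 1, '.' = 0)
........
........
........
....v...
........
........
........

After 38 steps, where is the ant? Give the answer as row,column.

k=0  ........
........
........
....v...
........
........
........
k=1  ........
........
........
...<#...
........
........
........
k=2  ........
........
...^....
...##...
........
........
........
k=3  ........
........
...#>...
...##...
........
........
........
k=4  ........
........
...##...
...#v...
........
........
........
k=5  ........
........
...##...
...#.>..
........
........
........
k=6  ........
........
...##...
...#.#..
.....v..
........
........
k=7  ........
........
...##...
...#.#..
....<#..
........
........
k=8  ........
........
...##...
...#^#..
....##..
........
........
k=9  ........
........
...##...
...##>..
....##..
........
........
k=10  ........
........
...##^..
...##...
....##..
........
........
k=11  ........
........
...###>.
...##...
....##..
........
........
k=12  ........
........
...####.
...##.v.
....##..
........
........
k=13  ........
........
...####.
...##<#.
....##..
........
........
k=14  ........
........
...##^#.
...####.
....##..
........
........
k=15  ........
........
...#<.#.
...####.
....##..
........
........
k=16  ........
........
...#..#.
...#v##.
....##..
........
........
k=17  ........
........
...#..#.
...#.>#.
....##..
........
........
k=18  ........
........
...#.^#.
...#..#.
....##..
........
........
k=19  ........
........
...#.#>.
...#..#.
....##..
........
........
k=20  ........
......^.
...#.#..
...#..#.
....##..
........
........
k=21  ........
......#>
...#.#..
...#..#.
....##..
........
........
k=22  ........
......##
...#.#.v
...#..#.
....##..
........
........
k=23  ........
......##
...#.#<#
...#..#.
....##..
........
........
k=24  ........
......^#
...#.###
...#..#.
....##..
........
........
k=25  ........
.....<.#
...#.###
...#..#.
....##..
........
........
k=26  .....^..
.....#.#
...#.###
...#..#.
....##..
........
........
k=27  .....#>.
.....#.#
...#.###
...#..#.
....##..
........
........
k=28  .....##.
.....#v#
...#.###
...#..#.
....##..
........
........
k=29  .....##.
.....<##
...#.###
...#..#.
....##..
........
........
k=30  .....##.
......##
...#.v##
...#..#.
....##..
........
........
k=31  .....##.
......##
...#..>#
...#..#.
....##..
........
........
k=32  .....##.
......^#
...#...#
...#..#.
....##..
........
........
k=33  .....##.
.....<.#
...#...#
...#..#.
....##..
........
........
k=34  .....^#.
.....#.#
...#...#
...#..#.
....##..
........
........
k=35  ....<.#.
.....#.#
...#...#
...#..#.
....##..
........
........
k=36  ....#.#.
.....#.#
...#...#
...#..#.
....##..
........
....^...
k=37  ....#.#.
.....#.#
...#...#
...#..#.
....##..
........
....#>..
k=38  ....#v#.
.....#.#
...#...#
...#..#.
....##..
........
....##..

0,5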